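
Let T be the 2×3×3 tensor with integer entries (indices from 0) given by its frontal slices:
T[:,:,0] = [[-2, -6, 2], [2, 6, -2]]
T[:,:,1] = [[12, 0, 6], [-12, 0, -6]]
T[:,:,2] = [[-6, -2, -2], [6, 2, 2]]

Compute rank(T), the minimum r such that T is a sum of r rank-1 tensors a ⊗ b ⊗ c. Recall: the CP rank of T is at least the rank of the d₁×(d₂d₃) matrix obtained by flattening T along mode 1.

Lower bound: in the mode-3 unfolding of T (rows indexed by k, columns by (i,j)) the 2×2 minor on rows k ∈ {0, 1}, columns (i,j) ∈ {(0,0), (0,1)} is det [[-2, -6], [12, 0]] = 72 ≠ 0, so that unfolding has rank ≥ 2 and hence rank(T) ≥ 2 (CP rank is at least every unfolding rank, though it can be larger).
Upper bound: T[i,:,:] = a[i]·M for every slice, with a = (1, -1) and M = [[-2, 12, -6], [-6, 0, -2], [2, 6, -2]] (rows j, columns k).
The rows of M satisfy (row 0) = (row 1) + 2·(row 2), so splitting by rows, M = (1, 1, 0)(-6, 0, -2)ᵀ + (2, 0, 1)(2, 6, -2)ᵀ.
Hence T = (1, -1) ⊗ (1, 1, 0) ⊗ (-6, 0, -2) + (1, -1) ⊗ (2, 0, 1) ⊗ (2, 6, -2), so rank(T) ≤ 2.
These bounds meet, so rank(T) = 2.

2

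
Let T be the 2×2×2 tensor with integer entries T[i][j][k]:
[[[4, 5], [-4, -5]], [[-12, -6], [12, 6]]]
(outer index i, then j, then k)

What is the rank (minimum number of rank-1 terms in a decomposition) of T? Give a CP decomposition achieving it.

rank(T) = 2

Lower bound: the mode-3 unfolding of T (rows indexed by k, columns by (i,j) = (0,0), (0,1), (1,0), (1,1)) is [[4, -4, -12, 12], [5, -5, -6, 6]].
There the 2×2 minor on rows k ∈ {0, 1}, columns (i,j) ∈ {(0,0), (1,0)} is det [[4, -12], [5, -6]] = 36 ≠ 0, so this unfolding has rank ≥ 2; CP rank is at least every unfolding rank, so rank(T) ≥ 2. (This is only a lower bound: in general the CP rank may exceed every unfolding rank, so we still need to exhibit 2 rank-1 terms summing to T.)
Upper bound — finding two terms. Every mode-2 slice of T is a multiple of one matrix: T[:,j,:] = b[j]·M with b = [1, -1] and M = [[4, 5], [-12, -6]] (rows indexed by i, columns by k). So it suffices to write M as a sum of two rank-1 matrices.
Splitting M by its rows (i = 0, 1), M = [1, 0][4, 5]ᵀ + [0, 1][-12, -6]ᵀ.
Hence T = [1, 0] ⊗ [1, -1] ⊗ [4, 5] + [0, 1] ⊗ [1, -1] ⊗ [-12, -6], so rank(T) ≤ 2.
These bounds meet, so rank(T) = 2.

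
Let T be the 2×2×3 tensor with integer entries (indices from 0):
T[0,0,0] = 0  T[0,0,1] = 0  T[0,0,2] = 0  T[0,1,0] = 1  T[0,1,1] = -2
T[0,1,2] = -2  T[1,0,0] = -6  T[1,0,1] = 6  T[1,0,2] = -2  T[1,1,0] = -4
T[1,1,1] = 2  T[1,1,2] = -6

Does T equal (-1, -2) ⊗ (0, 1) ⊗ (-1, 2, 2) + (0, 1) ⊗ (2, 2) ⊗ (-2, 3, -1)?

No

Reconstruct entry (1,0,0) from the claimed factors: Σₗ aₗ[1]bₗ[0]cₗ[0] = (-2)·(0)·(-1) + (1)·(2)·(-2) = -4, but T[1,0,0] = -6. The claim is false.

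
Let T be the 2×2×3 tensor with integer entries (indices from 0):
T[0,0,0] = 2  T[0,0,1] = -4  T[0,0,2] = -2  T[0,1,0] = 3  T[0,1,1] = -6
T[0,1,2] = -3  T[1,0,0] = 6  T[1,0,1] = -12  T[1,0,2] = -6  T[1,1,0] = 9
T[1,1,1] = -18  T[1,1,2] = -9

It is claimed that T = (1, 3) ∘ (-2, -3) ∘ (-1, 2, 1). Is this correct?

Reconstruct entrywise from the claimed factors. For example, T[1,1,0] = 9 and Σₗ aₗ[1]bₗ[1]cₗ[0] = (3)·(-3)·(-1) = 9; checking all 12 entries, every one matches. The claim holds.

Yes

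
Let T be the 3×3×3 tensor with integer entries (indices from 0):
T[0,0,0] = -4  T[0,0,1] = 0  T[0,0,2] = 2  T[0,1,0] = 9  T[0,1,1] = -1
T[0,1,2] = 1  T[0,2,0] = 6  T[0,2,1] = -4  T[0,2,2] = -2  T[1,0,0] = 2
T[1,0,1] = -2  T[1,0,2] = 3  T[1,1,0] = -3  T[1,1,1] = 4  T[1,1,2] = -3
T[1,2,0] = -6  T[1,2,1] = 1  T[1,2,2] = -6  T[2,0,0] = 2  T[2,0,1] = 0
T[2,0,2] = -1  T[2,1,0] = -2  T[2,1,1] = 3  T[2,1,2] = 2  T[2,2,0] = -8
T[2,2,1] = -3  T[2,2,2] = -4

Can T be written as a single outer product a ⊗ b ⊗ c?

The mode-2 unfolding of T (rows indexed by j, columns by (i,k) = (0,0), (0,1), (0,2), (1,0), (1,1), (1,2), (2,0), (2,1), (2,2)) is [[-4, 0, 2, 2, -2, 3, 2, 0, -1], [9, -1, 1, -3, 4, -3, -2, 3, 2], [6, -4, -2, -6, 1, -6, -8, -3, -4]].
There the 3×3 minor on rows j ∈ {0, 1, 2}, columns (i,k) ∈ {(0,0), (0,1), (0,2)} is det [[-4, 0, 2], [9, -1, 1], [6, -4, -2]] = -84 ≠ 0, so this unfolding has rank ≥ 3; CP rank is at least every unfolding rank, so rank(T) ≥ 3.
In particular rank(T) ≥ 3 > 1, so T is not rank-1.

No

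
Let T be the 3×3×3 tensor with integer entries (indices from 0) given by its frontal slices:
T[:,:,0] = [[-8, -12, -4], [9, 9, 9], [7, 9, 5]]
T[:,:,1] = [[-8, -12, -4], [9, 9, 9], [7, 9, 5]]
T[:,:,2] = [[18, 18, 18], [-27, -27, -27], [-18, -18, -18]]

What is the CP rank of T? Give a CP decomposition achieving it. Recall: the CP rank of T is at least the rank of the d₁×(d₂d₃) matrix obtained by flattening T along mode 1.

Lower bound: the mode-3 unfolding of T (rows indexed by k, columns by (i,j) = (0,0), (0,1), (0,2), (1,0), (1,1), (1,2), (2,0), (2,1), (2,2)) is [[-8, -12, -4, 9, 9, 9, 7, 9, 5], [-8, -12, -4, 9, 9, 9, 7, 9, 5], [18, 18, 18, -27, -27, -27, -18, -18, -18]].
There the 2×2 minor on rows k ∈ {0, 2}, columns (i,j) ∈ {(0,0), (0,1)} is det [[-8, -12], [18, 18]] = 72 ≠ 0, so this unfolding has rank ≥ 2; CP rank is at least every unfolding rank, so rank(T) ≥ 2. (Flattening ranks never certify an upper bound on CP rank; for that we must actually write T with 2 rank-1 terms.)
Upper bound — finding two terms. Write S_k = T[:,:,k] for the frontal slices: S₀ = [[-8, -12, -4], [9, 9, 9], [7, 9, 5]], S₁ = [[-8, -12, -4], [9, 9, 9], [7, 9, 5]], S₂ = [[18, 18, 18], [-27, -27, -27], [-18, -18, -18]].
If T = a₁ ⊗ b₁ ⊗ c₁ + a₂ ⊗ b₂ ⊗ c₂ then each S_k = c₁[k]·a₁b₁ᵀ + c₂[k]·a₂b₂ᵀ. S₀ and S₂ are linearly independent, so a₁b₁ᵀ and a₂b₂ᵀ must span the same plane of matrices: they are the rank-1 matrices of the form x·S₀ + y·S₂.
The 2×2 minor of x·S₀ + y·S₂ on rows {0,1}, columns {0,1} is 36·x² − 108·xy = 36·(x − 3·y)(x), vanishing at (x:y) = (3:1) and (0:1).
M₁ = 3·S₀ + S₂ = [[-6, -18, 6], [0, 0, 0], [3, 9, -3]] = (-3)·(2, 0, -1)(1, 3, -1)ᵀ and M₂ = S₂ = [[18, 18, 18], [-27, -27, -27], [-18, -18, -18]] = 9·(2, -3, -2)(1, 1, 1)ᵀ, so take a₁ = (2, 0, -1), b₁ = (1, 3, -1), a₂ = (2, -3, -2), b₂ = (1, 1, 1).
Each slice is an integer combination of E₁ = a₁b₁ᵀ and E₂ = a₂b₂ᵀ: S₀ = −E₁ − 3·E₂, S₁ = −E₁ − 3·E₂, S₂ = 9·E₂; reading off coefficients, c₁ = (-1, -1, 0) and c₂ = (-3, -3, 9).
Hence T = (2, 0, -1) ⊗ (1, 3, -1) ⊗ (-1, -1, 0) + (2, -3, -2) ⊗ (1, 1, 1) ⊗ (-3, -3, 9), so rank(T) ≤ 2.
These bounds meet, so rank(T) = 2.
Check entry T[1,1,0] = 9: (0)·(3)·(-1) + (-3)·(1)·(-3) = 9.

rank(T) = 2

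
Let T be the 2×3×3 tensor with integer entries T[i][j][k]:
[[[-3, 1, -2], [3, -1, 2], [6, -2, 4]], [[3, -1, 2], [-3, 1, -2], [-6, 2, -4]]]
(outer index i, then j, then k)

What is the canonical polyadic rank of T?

1

Lower bound: T ≠ 0 (e.g. T[0,0,0] = -3), so rank(T) ≥ 1.
Upper bound: if T = a ⊗ b ⊗ c then every fibre of T is a multiple of the corresponding factor, so read the factors off the fibres through the nonzero entry T[0,0,0] = -3.
The mode-1 fibre T[:,0,0] = [-3, 3] gives a = [1, -1] (primitive direction); the mode-2 fibre T[0,:,0] = [-3, 3, 6] gives b = [1, -1, -2]; then c[k] = T[0,0,k] / (a[0]·b[0]) = [-3, 1, -2] / 1 = [-3, 1, -2].
Expanding [1, -1] ⊗ [1, -1, -2] ⊗ [-3, 1, -2] reproduces all 18 entries of T, so T = [1, -1] ⊗ [1, -1, -2] ⊗ [-3, 1, -2] and rank(T) ≤ 1.
These bounds meet, so rank(T) = 1.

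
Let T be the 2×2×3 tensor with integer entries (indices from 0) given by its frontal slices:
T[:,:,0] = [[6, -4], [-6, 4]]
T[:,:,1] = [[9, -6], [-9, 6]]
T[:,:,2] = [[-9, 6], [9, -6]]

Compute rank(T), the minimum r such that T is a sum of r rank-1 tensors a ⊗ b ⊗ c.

Lower bound: T ≠ 0 (e.g. T[0,0,0] = 6), so rank(T) ≥ 1.
Upper bound: the mode-1 fibre T[:,0,0] = [6, -6] gives a = [1, -1] (primitive direction); the mode-2 fibre T[0,:,0] = [6, -4] gives b = [3, -2]; then c[k] = T[0,0,k] / (a[0]·b[0]) = [6, 9, -9] / 3 = [2, 3, -3].
Expanding [1, -1] ⊗ [3, -2] ⊗ [2, 3, -3] reproduces all 12 entries of T, so T = [1, -1] ⊗ [3, -2] ⊗ [2, 3, -3] and rank(T) ≤ 1.
These bounds meet, so rank(T) = 1.

1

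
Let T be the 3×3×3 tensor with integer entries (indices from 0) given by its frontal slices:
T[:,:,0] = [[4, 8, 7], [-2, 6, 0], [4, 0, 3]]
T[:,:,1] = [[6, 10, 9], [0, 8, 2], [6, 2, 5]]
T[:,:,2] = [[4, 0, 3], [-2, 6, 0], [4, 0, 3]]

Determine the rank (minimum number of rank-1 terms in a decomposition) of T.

3

Lower bound: the mode-3 unfolding of T (rows indexed by k, columns by (i,j) = (0,0), (0,1), (0,2), (1,0), (1,1), (1,2), (2,0), (2,1), (2,2)) is [[4, 8, 7, -2, 6, 0, 4, 0, 3], [6, 10, 9, 0, 8, 2, 6, 2, 5], [4, 0, 3, -2, 6, 0, 4, 0, 3]].
There the 3×3 minor on rows k ∈ {0, 1, 2}, columns (i,j) ∈ {(0,0), (0,1), (0,2)} is det [[4, 8, 7], [6, 10, 9], [4, 0, 3]] = -16 ≠ 0, so this unfolding has rank ≥ 3; CP rank is at least every unfolding rank, so rank(T) ≥ 3. (This is only a lower bound: in general the CP rank may exceed every unfolding rank, so we still need to exhibit 3 rank-1 terms summing to T.)
Upper bound: T is a sum of 3 rank-1 terms, T = (1, -2, 1) ⊗ (2, -2, 1) ⊗ (1, 1, 1) + (1, 0, 0) ⊗ (0, 2, 1) ⊗ (4, 4, 0) + (1, 1, 1) ⊗ (1, 1, 1) ⊗ (2, 4, 2) (written with every a and b primitive with positive leading entry and the scale carried by c; CP decompositions are not unique, and this one is verified by expanding entrywise), so rank(T) ≤ 3.
These bounds meet, so rank(T) = 3.
Check entry T[0,1,1] = 10: (1)·(-2)·(1) + (1)·(2)·(4) + (1)·(1)·(4) = 10.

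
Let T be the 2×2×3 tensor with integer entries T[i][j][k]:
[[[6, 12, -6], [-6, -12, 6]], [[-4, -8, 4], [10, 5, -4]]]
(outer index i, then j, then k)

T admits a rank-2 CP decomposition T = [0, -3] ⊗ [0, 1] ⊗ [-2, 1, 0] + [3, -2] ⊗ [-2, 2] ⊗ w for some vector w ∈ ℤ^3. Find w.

Subtract the known terms from T to get the rank-1 residual R = [3, -2] ⊗ [-2, 2] ⊗ w, so R[i,j,k] = a[i]·b[j]·w[k]. Pick indices with nonzero a[0]·b[0] = (3)·(-2) = -6. Only the fibre through (0,0,·) is needed: R[0,0,:] = T[0,0,:] − Σₗ aₗ[0]bₗ[0]cₗ = [6, 12, -6] − (0)·(0)·[-2, 1, 0] = [6, 12, -6]. Then w[k] = R[0,0,k] / -6 for each k, giving w = [6, 12, -6] / -6 = [-1, -2, 1].

w = [-1, -2, 1]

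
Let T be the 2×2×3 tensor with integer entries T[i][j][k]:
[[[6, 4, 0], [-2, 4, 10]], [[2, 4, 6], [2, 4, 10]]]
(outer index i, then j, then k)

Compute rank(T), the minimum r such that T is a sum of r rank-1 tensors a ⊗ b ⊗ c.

Lower bound: the mode-3 unfolding of T (rows indexed by k, columns by (i,j) = (0,0), (0,1), (1,0), (1,1)) is [[6, -2, 2, 2], [4, 4, 4, 4], [0, 10, 6, 10]].
There the 3×3 minor on rows k ∈ {0, 1, 2}, columns (i,j) ∈ {(0,0), (0,1), (1,0)} is det [[6, -2, 2], [4, 4, 4], [0, 10, 6]] = 32 ≠ 0, so this unfolding has rank ≥ 3; CP rank is at least every unfolding rank, so rank(T) ≥ 3. (Flattening ranks never certify an upper bound on CP rank; for that we must actually write T with 3 rank-1 terms.)
Upper bound: T is a sum of 3 rank-1 terms, T = [1, 0] ⊗ [1, -1] ⊗ [4, 0, -4] + [1, 1] ⊗ [1, 1] ⊗ [2, 4, 2] + [1, 2] ⊗ [1, 2] ⊗ [0, 0, 2] (one valid choice — decompositions are not unique — normalised so each a, b is primitive with positive first nonzero entry; check it by expanding all entries), so rank(T) ≤ 3.
These bounds meet, so rank(T) = 3.

3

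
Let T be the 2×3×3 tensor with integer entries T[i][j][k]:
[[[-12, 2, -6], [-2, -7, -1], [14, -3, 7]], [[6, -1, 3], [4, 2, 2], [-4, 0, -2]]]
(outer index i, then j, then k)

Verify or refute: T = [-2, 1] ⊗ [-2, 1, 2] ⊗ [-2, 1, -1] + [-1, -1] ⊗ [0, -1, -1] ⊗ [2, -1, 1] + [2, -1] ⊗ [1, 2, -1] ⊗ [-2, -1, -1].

Reconstruct entrywise from the claimed factors. For example, T[1,1,0] = 4 and Σₗ aₗ[1]bₗ[1]cₗ[0] = (1)·(1)·(-2) + (-1)·(-1)·(2) + (-1)·(2)·(-2) = 4; checking all 18 entries, every one matches. The claim holds.

Yes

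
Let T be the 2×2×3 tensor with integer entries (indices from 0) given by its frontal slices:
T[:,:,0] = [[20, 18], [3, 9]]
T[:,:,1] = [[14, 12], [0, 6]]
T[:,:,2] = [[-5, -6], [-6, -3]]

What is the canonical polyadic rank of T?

Lower bound: in the mode-1 unfolding of T (rows indexed by i, columns by (j,k)) the 2×2 minor on rows i ∈ {0, 1}, columns (j,k) ∈ {(0,0), (0,1)} is det [[20, 14], [3, 0]] = -42 ≠ 0, so that unfolding has rank ≥ 2 and hence rank(T) ≥ 2 (CP rank is at least every unfolding rank, though it can be larger).
Upper bound: with S_k = T[:,:,k], the two rank-1 terms a₁b₁ᵀ, a₂b₂ᵀ are the rank-1 members of the pencil x·S₀ + y·S₁.
det(x·S₀ + y·S₁) is 126·x² + 210·xy + 84·y² = 42·(3·x + 2·y)(x + y), vanishing at (x:y) = (2:-3) and (1:-1).
M₁ = 2·S₀ − 3·S₁ = [[-2, 0], [6, 0]] = (-2)·[1, -3][1, 0]ᵀ and M₂ = S₀ − S₁ = [[6, 6], [3, 3]] = 3·[2, 1][1, 1]ᵀ, so take a₁ = [1, -3], b₁ = [1, 0], a₂ = [2, 1], b₂ = [1, 1].
Each slice is an integer combination of E₁ = a₁b₁ᵀ and E₂ = a₂b₂ᵀ: S₀ = 2·E₁ + 9·E₂, S₁ = 2·E₁ + 6·E₂, S₂ = E₁ − 3·E₂; reading off coefficients, c₁ = [2, 2, 1] and c₂ = [9, 6, -3].
Hence T = [1, -3] ∘ [1, 0] ∘ [2, 2, 1] + [2, 1] ∘ [1, 1] ∘ [9, 6, -3], so rank(T) ≤ 2.
These bounds meet, so rank(T) = 2.

2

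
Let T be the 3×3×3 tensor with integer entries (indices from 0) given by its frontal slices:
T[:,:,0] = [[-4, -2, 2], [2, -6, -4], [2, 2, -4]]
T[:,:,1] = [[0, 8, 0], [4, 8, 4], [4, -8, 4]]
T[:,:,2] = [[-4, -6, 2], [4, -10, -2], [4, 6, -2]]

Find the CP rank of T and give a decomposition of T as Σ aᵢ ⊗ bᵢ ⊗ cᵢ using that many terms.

Lower bound: the mode-2 unfolding of T (rows indexed by j, columns by (i,k) = (0,0), (0,1), (0,2), (1,0), (1,1), (1,2), (2,0), (2,1), (2,2)) is [[-4, 0, -4, 2, 4, 4, 2, 4, 4], [-2, 8, -6, -6, 8, -10, 2, -8, 6], [2, 0, 2, -4, 4, -2, -4, 4, -2]].
There the 3×3 minor on rows j ∈ {0, 1, 2}, columns (i,k) ∈ {(0,0), (0,1), (1,0)} is det [[-4, 0, 2], [-2, 8, -6], [2, 0, -4]] = 96 ≠ 0, so this unfolding has rank ≥ 3; CP rank is at least every unfolding rank, so rank(T) ≥ 3. (Flattening ranks never certify an upper bound on CP rank; for that we must actually write T with 3 rank-1 terms.)
Upper bound: T is a sum of 3 rank-1 terms, T = (0, 1, 1) ⊗ (1, 0, 1) ⊗ (-2, 4, 0) + (1, -1, -1) ⊗ (2, -1, -1) ⊗ (-2, 0, -2) + (1, 1, -1) ⊗ (0, 1, 0) ⊗ (-4, 8, -8) (one valid choice — decompositions are not unique — normalised so each a, b is primitive with positive first nonzero entry; check it by expanding all entries), so rank(T) ≤ 3.
These bounds meet, so rank(T) = 3.

rank(T) = 3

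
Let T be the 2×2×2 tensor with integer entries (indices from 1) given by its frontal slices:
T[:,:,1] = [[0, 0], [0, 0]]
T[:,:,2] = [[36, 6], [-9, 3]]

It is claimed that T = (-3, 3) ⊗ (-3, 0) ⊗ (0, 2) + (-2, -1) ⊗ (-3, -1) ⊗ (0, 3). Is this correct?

Reconstruct entrywise from the claimed factors. For example, T[2,2,2] = 3 and Σₗ aₗ[2]bₗ[2]cₗ[2] = (3)·(0)·(2) + (-1)·(-1)·(3) = 3; checking all 8 entries, every one matches. The claim holds.

Yes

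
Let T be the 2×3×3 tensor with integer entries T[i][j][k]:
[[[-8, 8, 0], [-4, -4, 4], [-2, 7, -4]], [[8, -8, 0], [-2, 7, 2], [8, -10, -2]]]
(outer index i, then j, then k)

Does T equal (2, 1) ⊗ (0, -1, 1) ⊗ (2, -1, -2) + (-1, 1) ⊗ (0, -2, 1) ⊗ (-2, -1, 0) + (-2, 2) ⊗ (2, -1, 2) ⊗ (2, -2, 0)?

Reconstruct entrywise from the claimed factors. For example, T[0,1,1] = -4 and Σₗ aₗ[0]bₗ[1]cₗ[1] = (2)·(-1)·(-1) + (-1)·(-2)·(-1) + (-2)·(-1)·(-2) = -4; checking all 18 entries, every one matches. The claim holds.

Yes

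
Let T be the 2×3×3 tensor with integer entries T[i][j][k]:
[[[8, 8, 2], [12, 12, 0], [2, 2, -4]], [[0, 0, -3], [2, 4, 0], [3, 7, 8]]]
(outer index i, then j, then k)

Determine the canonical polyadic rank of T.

Lower bound: in the mode-3 unfolding of T (rows indexed by k, columns by (i,j)) the 3×3 minor on rows k ∈ {0, 1, 2}, columns (i,j) ∈ {(0,0), (0,1), (1,1)} is det [[8, 12, 2], [8, 12, 4], [2, 0, 0]] = 48 ≠ 0, so that unfolding has rank ≥ 3 and hence rank(T) ≥ 3 (CP rank is at least every unfolding rank, though it can be larger).
Upper bound: T is a sum of 3 rank-1 terms, T = (0, 1) ⊗ (0, 1, 2) ⊗ (0, 2, 4) + (2, -1) ⊗ (2, 2, -1) ⊗ (1, 1, 1) + (2, 1) ⊗ (1, 2, 1) ⊗ (2, 2, -1) (one valid choice — decompositions are not unique — normalised so each a, b is primitive with positive first nonzero entry; check it by expanding all entries), so rank(T) ≤ 3.
These bounds meet, so rank(T) = 3.

3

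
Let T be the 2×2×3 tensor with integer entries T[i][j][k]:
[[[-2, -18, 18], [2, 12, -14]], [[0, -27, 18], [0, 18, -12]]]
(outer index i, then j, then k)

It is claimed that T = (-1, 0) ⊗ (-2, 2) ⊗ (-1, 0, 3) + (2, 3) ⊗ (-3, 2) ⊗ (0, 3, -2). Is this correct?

Yes

Reconstruct entrywise from the claimed factors. For example, T[1,0,1] = -27 and Σₗ aₗ[1]bₗ[0]cₗ[1] = (0)·(-2)·(0) + (3)·(-3)·(3) = -27; checking all 12 entries, every one matches. The claim holds.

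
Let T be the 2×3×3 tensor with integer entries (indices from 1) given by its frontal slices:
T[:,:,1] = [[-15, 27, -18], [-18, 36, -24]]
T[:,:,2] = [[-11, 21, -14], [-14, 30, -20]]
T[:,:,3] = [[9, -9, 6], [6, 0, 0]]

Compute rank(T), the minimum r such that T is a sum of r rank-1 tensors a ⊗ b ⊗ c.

2

Lower bound: the mode-2 unfolding of T (rows indexed by j, columns by (i,k) = (1,1), (1,2), (1,3), (2,1), (2,2), (2,3)) is [[-15, -11, 9, -18, -14, 6], [27, 21, -9, 36, 30, 0], [-18, -14, 6, -24, -20, 0]].
There the 2×2 minor on rows j ∈ {1, 2}, columns (i,k) ∈ {(1,1), (1,2)} is det [[-15, -11], [27, 21]] = -18 ≠ 0, so this unfolding has rank ≥ 2; CP rank is at least every unfolding rank, so rank(T) ≥ 2. (Unfolding ranks only ever bound the CP rank from below — rank(T) can be strictly larger than all of them — so the matching upper bound has to come from an explicit 2-term decomposition.)
Upper bound — finding two terms. Write S_k = T[:,:,k] for the frontal slices: S₁ = [[-15, 27, -18], [-18, 36, -24]], S₂ = [[-11, 21, -14], [-14, 30, -20]], S₃ = [[9, -9, 6], [6, 0, 0]].
If T = a₁ ⊗ b₁ ⊗ c₁ + a₂ ⊗ b₂ ⊗ c₂ then each S_k = c₁[k]·a₁b₁ᵀ + c₂[k]·a₂b₂ᵀ. S₁ and S₂ are linearly independent, so a₁b₁ᵀ and a₂b₂ᵀ must span the same plane of matrices: they are the rank-1 matrices of the form x·S₁ + y·S₂.
The 2×2 minor of x·S₁ + y·S₂ on rows {1,2}, columns {1,2} is −54·x² − 90·xy − 36·y² = (-18)·(3·x + 2·y)(x + y), vanishing at (x:y) = (2:-3) and (1:-1).
M₁ = 2·S₁ − 3·S₂ = [[3, -9, 6], [6, -18, 12]] = 3·[1, 2][1, -3, 2]ᵀ and M₂ = S₁ − S₂ = [[-4, 6, -4], [-4, 6, -4]] = (-2)·[1, 1][2, -3, 2]ᵀ, so take a₁ = [1, 2], b₁ = [1, -3, 2], a₂ = [1, 1], b₂ = [2, -3, 2].
Each slice is an integer combination of E₁ = a₁b₁ᵀ and E₂ = a₂b₂ᵀ: S₁ = −3·E₁ − 6·E₂, S₂ = −3·E₁ − 4·E₂, S₃ = −3·E₁ + 6·E₂; reading off coefficients, c₁ = [-3, -3, -3] and c₂ = [-6, -4, 6].
Hence T = [1, 2] ⊗ [1, -3, 2] ⊗ [-3, -3, -3] + [1, 1] ⊗ [2, -3, 2] ⊗ [-6, -4, 6], so rank(T) ≤ 2.
These bounds meet, so rank(T) = 2.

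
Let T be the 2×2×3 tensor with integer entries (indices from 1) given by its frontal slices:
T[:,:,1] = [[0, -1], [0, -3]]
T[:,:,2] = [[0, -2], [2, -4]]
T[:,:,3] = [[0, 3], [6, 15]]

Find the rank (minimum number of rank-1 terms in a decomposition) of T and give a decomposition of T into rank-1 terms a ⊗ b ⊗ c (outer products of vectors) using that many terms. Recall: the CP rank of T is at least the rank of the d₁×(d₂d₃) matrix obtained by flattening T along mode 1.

Lower bound: the mode-2 unfolding of T (rows indexed by j, columns by (i,k) = (1,1), (1,2), (1,3), (2,1), (2,2), (2,3)) is [[0, 0, 0, 0, 2, 6], [-1, -2, 3, -3, -4, 15]].
There the 2×2 minor on rows j ∈ {1, 2}, columns (i,k) ∈ {(1,1), (2,2)} is det [[0, 2], [-1, -4]] = 2 ≠ 0, so this unfolding has rank ≥ 2; CP rank is at least every unfolding rank, so rank(T) ≥ 2. (Flattening ranks never certify an upper bound on CP rank; for that we must actually write T with 2 rank-1 terms.)
Upper bound — finding two terms. Write S_k = T[:,:,k] for the frontal slices: S₁ = [[0, -1], [0, -3]], S₂ = [[0, -2], [2, -4]], S₃ = [[0, 3], [6, 15]].
If T = a₁ ⊗ b₁ ⊗ c₁ + a₂ ⊗ b₂ ⊗ c₂ then each S_k = c₁[k]·a₁b₁ᵀ + c₂[k]·a₂b₂ᵀ. S₁ and S₂ are linearly independent, so a₁b₁ᵀ and a₂b₂ᵀ must span the same plane of matrices: they are the rank-1 matrices of the form x·S₁ + y·S₂.
det(x·S₁ + y·S₂) is 2·xy + 4·y² = 2·(x + 2·y)(y), vanishing at (x:y) = (2:-1) and (1:0).
M₁ = 2·S₁ − S₂ = [[0, 0], [-2, -2]] = (-2)·[0, 1][1, 1]ᵀ and M₂ = S₁ = [[0, -1], [0, -3]] = −[1, 3][0, 1]ᵀ, so take a₁ = [0, 1], b₁ = [1, 1], a₂ = [1, 3], b₂ = [0, 1].
Each slice is an integer combination of E₁ = a₁b₁ᵀ and E₂ = a₂b₂ᵀ: S₁ = −E₂, S₂ = 2·E₁ − 2·E₂, S₃ = 6·E₁ + 3·E₂; reading off coefficients, c₁ = [0, 2, 6] and c₂ = [-1, -2, 3].
Hence T = [0, 1] ⊗ [1, 1] ⊗ [0, 2, 6] + [1, 3] ⊗ [0, 1] ⊗ [-1, -2, 3], so rank(T) ≤ 2.
These bounds meet, so rank(T) = 2.

rank(T) = 2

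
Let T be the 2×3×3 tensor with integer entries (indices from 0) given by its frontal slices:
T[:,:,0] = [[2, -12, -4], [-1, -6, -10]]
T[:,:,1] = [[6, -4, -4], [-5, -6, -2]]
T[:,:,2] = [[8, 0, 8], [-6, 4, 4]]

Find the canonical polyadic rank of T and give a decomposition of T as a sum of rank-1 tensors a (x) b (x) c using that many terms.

rank(T) = 3

Lower bound: the mode-2 unfolding of T (rows indexed by j, columns by (i,k) = (0,0), (0,1), (0,2), (1,0), (1,1), (1,2)) is [[2, 6, 8, -1, -5, -6], [-12, -4, 0, -6, -6, 4], [-4, -4, 8, -10, -2, 4]].
There the 3×3 minor on rows j ∈ {0, 1, 2}, columns (i,k) ∈ {(0,0), (0,1), (0,2)} is det [[2, 6, 8], [-12, -4, 0], [-4, -4, 8]] = 768 ≠ 0, so this unfolding has rank ≥ 3; CP rank is at least every unfolding rank, so rank(T) ≥ 3. (Flattening ranks never certify an upper bound on CP rank; for that we must actually write T with 3 rank-1 terms.)
Upper bound: T is a sum of 3 rank-1 terms, T = (1, -1) (x) (1, 1, -1) (x) (0, 4, 4) + (1, 1) (x) (0, 1, 1) (x) (-8, -4, 4) + (2, -1) (x) (1, -2, 2) (x) (1, 1, 2) (written with every a and b primitive with positive leading entry and the scale carried by c; CP decompositions are not unique, and this one is verified by expanding entrywise), so rank(T) ≤ 3.
These bounds meet, so rank(T) = 3.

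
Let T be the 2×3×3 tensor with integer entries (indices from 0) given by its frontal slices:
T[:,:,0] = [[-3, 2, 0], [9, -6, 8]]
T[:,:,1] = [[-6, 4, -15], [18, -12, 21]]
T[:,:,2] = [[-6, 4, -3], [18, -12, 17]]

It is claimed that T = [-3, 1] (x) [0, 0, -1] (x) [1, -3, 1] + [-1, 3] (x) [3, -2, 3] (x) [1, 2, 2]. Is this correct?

Yes

Reconstruct entrywise from the claimed factors. For example, T[0,2,0] = 0 and Σₗ aₗ[0]bₗ[2]cₗ[0] = (-3)·(-1)·(1) + (-1)·(3)·(1) = 0; checking all 18 entries, every one matches. The claim holds.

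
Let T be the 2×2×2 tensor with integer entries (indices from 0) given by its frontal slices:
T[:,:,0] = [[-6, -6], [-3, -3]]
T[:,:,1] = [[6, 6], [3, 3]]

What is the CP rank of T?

1

Lower bound: T ≠ 0 (e.g. T[0,0,0] = -6), so rank(T) ≥ 1.
Upper bound: if T = a ⊗ b ⊗ c then every fibre of T is a multiple of the corresponding factor, so read the factors off the fibres through the nonzero entry T[0,0,0] = -6.
The mode-1 fibre T[:,0,0] = [-6, -3] gives a = (2, 1) (primitive direction); the mode-2 fibre T[0,:,0] = [-6, -6] gives b = (1, 1); then c[k] = T[0,0,k] / (a[0]·b[0]) = [-6, 6] / 2 = (-3, 3).
Expanding (2, 1) ⊗ (1, 1) ⊗ (-3, 3) reproduces all 8 entries of T, so T = (2, 1) ⊗ (1, 1) ⊗ (-3, 3) and rank(T) ≤ 1.
These bounds meet, so rank(T) = 1.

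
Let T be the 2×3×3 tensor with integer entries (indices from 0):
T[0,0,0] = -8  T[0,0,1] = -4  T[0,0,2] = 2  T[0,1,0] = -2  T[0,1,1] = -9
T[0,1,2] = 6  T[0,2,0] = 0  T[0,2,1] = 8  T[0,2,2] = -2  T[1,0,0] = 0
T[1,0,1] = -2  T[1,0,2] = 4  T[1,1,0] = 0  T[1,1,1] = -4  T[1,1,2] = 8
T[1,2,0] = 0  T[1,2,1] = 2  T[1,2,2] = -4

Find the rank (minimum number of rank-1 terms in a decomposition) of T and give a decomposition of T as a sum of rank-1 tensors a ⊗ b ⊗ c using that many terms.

Lower bound: the mode-3 unfolding of T (rows indexed by k, columns by (i,j) = (0,0), (0,1), (0,2), (1,0), (1,1), (1,2)) is [[-8, -2, 0, 0, 0, 0], [-4, -9, 8, -2, -4, 2], [2, 6, -2, 4, 8, -4]].
There the 3×3 minor on rows k ∈ {0, 1, 2}, columns (i,j) ∈ {(0,0), (0,1), (0,2)} is det [[-8, -2, 0], [-4, -9, 8], [2, 6, -2]] = 224 ≠ 0, so this unfolding has rank ≥ 3; CP rank is at least every unfolding rank, so rank(T) ≥ 3. (This is only a lower bound: in general the CP rank may exceed every unfolding rank, so we still need to exhibit 3 rank-1 terms summing to T.)
Upper bound: T is a sum of 3 rank-1 terms, T = [1, 0] ⊗ [1, 1, -1] ⊗ [-4, -4, -2] + [1, 0] ⊗ [2, -1, 2] ⊗ [-2, 1, 0] + [1, 1] ⊗ [1, 2, -1] ⊗ [0, -2, 4] (one valid choice — decompositions are not unique — normalised so each a, b is primitive with positive first nonzero entry; check it by expanding all entries), so rank(T) ≤ 3.
These bounds meet, so rank(T) = 3.

rank(T) = 3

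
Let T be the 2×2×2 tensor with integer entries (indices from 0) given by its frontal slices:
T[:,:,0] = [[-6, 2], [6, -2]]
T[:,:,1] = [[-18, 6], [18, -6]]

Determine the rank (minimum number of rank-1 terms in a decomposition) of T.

1

Lower bound: T ≠ 0 (e.g. T[0,0,0] = -6), so rank(T) ≥ 1.
Upper bound: if T = a ⊗ b ⊗ c then every fibre of T is a multiple of the corresponding factor, so read the factors off the fibres through the nonzero entry T[0,0,0] = -6.
The mode-1 fibre T[:,0,0] = [-6, 6] gives a = [1, -1] (primitive direction); the mode-2 fibre T[0,:,0] = [-6, 2] gives b = [3, -1]; then c[k] = T[0,0,k] / (a[0]·b[0]) = [-6, -18] / 3 = [-2, -6].
Expanding [1, -1] ⊗ [3, -1] ⊗ [-2, -6] reproduces all 8 entries of T, so T = [1, -1] ⊗ [3, -1] ⊗ [-2, -6] and rank(T) ≤ 1.
These bounds meet, so rank(T) = 1.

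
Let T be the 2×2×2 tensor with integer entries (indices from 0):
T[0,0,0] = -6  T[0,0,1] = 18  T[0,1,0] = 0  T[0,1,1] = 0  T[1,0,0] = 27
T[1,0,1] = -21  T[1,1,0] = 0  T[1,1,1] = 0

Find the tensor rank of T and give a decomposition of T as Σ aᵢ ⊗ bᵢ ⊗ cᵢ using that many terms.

Lower bound: in the mode-3 unfolding of T (rows indexed by k, columns by (i,j)) the 2×2 minor on rows k ∈ {0, 1}, columns (i,j) ∈ {(0,0), (1,0)} is det [[-6, 27], [18, -21]] = -360 ≠ 0, so that unfolding has rank ≥ 2 and hence rank(T) ≥ 2 (CP rank is at least every unfolding rank, though it can be larger).
Upper bound: T[:,j,:] = b[j]·M for every slice, with b = (1, 0) and M = [[-6, 18], [27, -21]] (rows i, columns k).
Splitting M by its rows (i = 0, 1), M = (1, 0)(-6, 18)ᵀ + (0, 1)(27, -21)ᵀ.
Hence T = (1, 0) ⊗ (1, 0) ⊗ (-6, 18) + (0, 1) ⊗ (1, 0) ⊗ (27, -21), so rank(T) ≤ 2.
These bounds meet, so rank(T) = 2.

rank(T) = 2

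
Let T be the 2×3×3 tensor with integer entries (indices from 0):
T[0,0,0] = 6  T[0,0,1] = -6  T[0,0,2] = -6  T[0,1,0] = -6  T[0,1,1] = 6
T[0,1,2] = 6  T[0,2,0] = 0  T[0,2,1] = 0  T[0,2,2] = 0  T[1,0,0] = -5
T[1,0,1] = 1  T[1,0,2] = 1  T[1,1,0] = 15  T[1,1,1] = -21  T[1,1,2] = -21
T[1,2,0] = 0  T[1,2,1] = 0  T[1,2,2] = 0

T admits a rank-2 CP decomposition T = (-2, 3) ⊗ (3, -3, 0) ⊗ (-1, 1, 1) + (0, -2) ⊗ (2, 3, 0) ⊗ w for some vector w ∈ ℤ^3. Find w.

w = (-1, 2, 2)

Subtract the known terms from T to get the rank-1 residual R = (0, -2) ⊗ (2, 3, 0) ⊗ w, so R[i,j,k] = a[i]·b[j]·w[k]. Pick indices with nonzero a[1]·b[0] = (-2)·(2) = -4. Only the fibre through (1,0,·) is needed: R[1,0,:] = T[1,0,:] − Σₗ aₗ[1]bₗ[0]cₗ = [-5, 1, 1] − (3)·(3)·(-1, 1, 1) = [4, -8, -8]. Then w[k] = R[1,0,k] / -4 for each k, giving w = [4, -8, -8] / -4 = (-1, 2, 2).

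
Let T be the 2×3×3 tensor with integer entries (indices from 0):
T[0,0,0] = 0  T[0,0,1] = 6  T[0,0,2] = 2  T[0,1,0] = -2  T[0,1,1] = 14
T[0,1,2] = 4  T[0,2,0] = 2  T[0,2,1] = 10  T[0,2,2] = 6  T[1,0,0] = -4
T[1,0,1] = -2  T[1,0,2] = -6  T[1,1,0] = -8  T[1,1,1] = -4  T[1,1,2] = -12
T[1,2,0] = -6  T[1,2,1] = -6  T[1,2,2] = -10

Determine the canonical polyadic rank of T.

3

Lower bound: in the mode-2 unfolding of T (rows indexed by j, columns by (i,k)) the 3×3 minor on rows j ∈ {0, 1, 2}, columns (i,k) ∈ {(0,0), (0,1), (0,2)} is det [[0, 6, 2], [-2, 14, 4], [2, 10, 6]] = 24 ≠ 0, so that unfolding has rank ≥ 3 and hence rank(T) ≥ 3 (CP rank is at least every unfolding rank, though it can be larger).
Upper bound: T is a sum of 3 rank-1 terms, T = [1, -1] ⊗ [1, 2, 2] ⊗ [2, 4, 4] + [1, 0] ⊗ [0, 1, 0] ⊗ [-2, 2, 0] + [1, 1] ⊗ [1, 2, 1] ⊗ [-2, 2, -2] (written with every a and b primitive with positive leading entry and the scale carried by c; CP decompositions are not unique, and this one is verified by expanding entrywise), so rank(T) ≤ 3.
These bounds meet, so rank(T) = 3.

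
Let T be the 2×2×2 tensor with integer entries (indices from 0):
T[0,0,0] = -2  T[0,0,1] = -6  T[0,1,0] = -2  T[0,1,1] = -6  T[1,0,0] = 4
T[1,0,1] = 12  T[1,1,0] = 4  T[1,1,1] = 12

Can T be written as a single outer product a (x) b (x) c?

If T = a (x) b (x) c then every fibre of T is a multiple of the corresponding factor, so read the factors off the fibres through the nonzero entry T[0,0,0] = -2.
The mode-1 fibre T[:,0,0] = [-2, 4] gives a = (1, -2) (primitive direction); the mode-2 fibre T[0,:,0] = [-2, -2] gives b = (1, 1); then c[k] = T[0,0,k] / (a[0]·b[0]) = [-2, -6] / 1 = (-2, -6).
Expanding (1, -2) (x) (1, 1) (x) (-2, -6) reproduces all 8 entries of T, so T = (1, -2) (x) (1, 1) (x) (-2, -6) and rank(T) ≤ 1.
Equivalently every frontal slice T[:,:,k] is c[k] times the rank-1 matrix (1, -2) (x) (1, 1). So T has rank 1 (it is nonzero).

Yes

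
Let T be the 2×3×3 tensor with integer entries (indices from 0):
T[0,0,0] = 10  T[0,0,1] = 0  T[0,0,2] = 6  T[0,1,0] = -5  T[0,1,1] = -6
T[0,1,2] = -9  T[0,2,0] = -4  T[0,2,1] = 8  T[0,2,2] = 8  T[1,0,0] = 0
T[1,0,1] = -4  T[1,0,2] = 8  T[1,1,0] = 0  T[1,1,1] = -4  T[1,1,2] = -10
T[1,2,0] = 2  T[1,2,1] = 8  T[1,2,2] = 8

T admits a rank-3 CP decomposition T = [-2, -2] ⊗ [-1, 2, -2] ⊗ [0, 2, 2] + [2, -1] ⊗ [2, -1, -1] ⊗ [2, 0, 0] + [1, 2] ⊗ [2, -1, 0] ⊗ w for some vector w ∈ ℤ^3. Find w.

Subtract the known terms from T to get the rank-1 residual R = [1, 2] ⊗ [2, -1, 0] ⊗ w, so R[i,j,k] = a[i]·b[j]·w[k]. Pick indices with nonzero a[0]·b[0] = (1)·(2) = 2. Only the fibre through (0,0,·) is needed: R[0,0,:] = T[0,0,:] − Σₗ aₗ[0]bₗ[0]cₗ = [10, 0, 6] − (-2)·(-1)·[0, 2, 2] − (2)·(2)·[2, 0, 0] = [2, -4, 2]. Then w[k] = R[0,0,k] / 2 for each k, giving w = [2, -4, 2] / 2 = [1, -2, 1].

w = [1, -2, 1]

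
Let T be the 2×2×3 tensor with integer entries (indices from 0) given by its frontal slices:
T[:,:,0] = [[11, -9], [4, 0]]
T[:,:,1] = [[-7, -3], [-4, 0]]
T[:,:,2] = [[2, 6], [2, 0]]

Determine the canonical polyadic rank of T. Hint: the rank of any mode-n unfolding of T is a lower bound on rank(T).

Lower bound: in the mode-1 unfolding of T (rows indexed by i, columns by (j,k)) the 2×2 minor on rows i ∈ {0, 1}, columns (j,k) ∈ {(0,0), (0,1)} is det [[11, -7], [4, -4]] = -16 ≠ 0, so that unfolding has rank ≥ 2 and hence rank(T) ≥ 2 (CP rank is at least every unfolding rank, though it can be larger).
Upper bound: with S_k = T[:,:,k], the two rank-1 terms a₁b₁ᵀ, a₂b₂ᵀ are the rank-1 members of the pencil x·S₀ + y·S₁.
det(x·S₀ + y·S₁) is 36·x² − 24·xy − 12·y² = 12·(x − y)(3·x + y), vanishing at (x:y) = (1:1) and (1:-3).
M₁ = S₀ + S₁ = [[4, -12], [0, 0]] = 4·[1, 0][1, -3]ᵀ and M₂ = S₀ − 3·S₁ = [[32, 0], [16, 0]] = 16·[2, 1][1, 0]ᵀ, so take a₁ = [1, 0], b₁ = [1, -3], a₂ = [2, 1], b₂ = [1, 0].
Each slice is an integer combination of E₁ = a₁b₁ᵀ and E₂ = a₂b₂ᵀ: S₀ = 3·E₁ + 4·E₂, S₁ = E₁ − 4·E₂, S₂ = −2·E₁ + 2·E₂; reading off coefficients, c₁ = [3, 1, -2] and c₂ = [4, -4, 2].
Hence T = [1, 0] ⊗ [1, -3] ⊗ [3, 1, -2] + [2, 1] ⊗ [1, 0] ⊗ [4, -4, 2], so rank(T) ≤ 2.
These bounds meet, so rank(T) = 2.

2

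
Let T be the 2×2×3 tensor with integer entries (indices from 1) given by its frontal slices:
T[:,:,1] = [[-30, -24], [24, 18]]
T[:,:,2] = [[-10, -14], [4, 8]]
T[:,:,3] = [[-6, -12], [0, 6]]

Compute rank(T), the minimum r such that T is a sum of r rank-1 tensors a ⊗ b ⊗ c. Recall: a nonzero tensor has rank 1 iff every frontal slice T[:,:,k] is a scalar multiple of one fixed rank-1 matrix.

2

Lower bound: the mode-3 unfolding of T (rows indexed by k, columns by (i,j) = (1,1), (1,2), (2,1), (2,2)) is [[-30, -24, 24, 18], [-10, -14, 4, 8], [-6, -12, 0, 6]].
There the 2×2 minor on rows k ∈ {1, 2}, columns (i,j) ∈ {(1,1), (1,2)} is det [[-30, -24], [-10, -14]] = 180 ≠ 0, so this unfolding has rank ≥ 2; CP rank is at least every unfolding rank, so rank(T) ≥ 2. (This is only a lower bound: in general the CP rank may exceed every unfolding rank, so we still need to exhibit 2 rank-1 terms summing to T.)
Upper bound — finding two terms. Write S_k = T[:,:,k] for the frontal slices: S₁ = [[-30, -24], [24, 18]], S₂ = [[-10, -14], [4, 8]], S₃ = [[-6, -12], [0, 6]].
If T = a₁ ⊗ b₁ ⊗ c₁ + a₂ ⊗ b₂ ⊗ c₂ then each S_k = c₁[k]·a₁b₁ᵀ + c₂[k]·a₂b₂ᵀ. S₁ and S₂ are linearly independent, so a₁b₁ᵀ and a₂b₂ᵀ must span the same plane of matrices: they are the rank-1 matrices of the form x·S₁ + y·S₂.
det(x·S₁ + y·S₂) is 36·x² + 12·xy − 24·y² = 12·(3·x − 2·y)(x + y), vanishing at (x:y) = (2:3) and (1:-1).
M₁ = 2·S₁ + 3·S₂ = [[-90, -90], [60, 60]] = (-30)·[3, -2][1, 1]ᵀ and M₂ = S₁ − S₂ = [[-20, -10], [20, 10]] = (-10)·[1, -1][2, 1]ᵀ, so take a₁ = [3, -2], b₁ = [1, 1], a₂ = [1, -1], b₂ = [2, 1].
Each slice is an integer combination of E₁ = a₁b₁ᵀ and E₂ = a₂b₂ᵀ: S₁ = −6·E₁ − 6·E₂, S₂ = −6·E₁ + 4·E₂, S₃ = −6·E₁ + 6·E₂; reading off coefficients, c₁ = [-6, -6, -6] and c₂ = [-6, 4, 6].
Hence T = [3, -2] ⊗ [1, 1] ⊗ [-6, -6, -6] + [1, -1] ⊗ [2, 1] ⊗ [-6, 4, 6], so rank(T) ≤ 2.
These bounds meet, so rank(T) = 2.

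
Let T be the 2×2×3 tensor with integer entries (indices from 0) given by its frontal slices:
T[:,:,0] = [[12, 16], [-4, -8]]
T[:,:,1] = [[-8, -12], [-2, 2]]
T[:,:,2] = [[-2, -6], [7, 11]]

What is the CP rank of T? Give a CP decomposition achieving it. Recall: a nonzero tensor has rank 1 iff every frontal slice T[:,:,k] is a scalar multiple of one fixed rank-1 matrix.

Lower bound: in the mode-3 unfolding of T (rows indexed by k, columns by (i,j)) the 3×3 minor on rows k ∈ {0, 1, 2}, columns (i,j) ∈ {(0,0), (0,1), (1,0)} is det [[12, 16, -4], [-8, -12, -2], [-2, -6, 7]] = -288 ≠ 0, so that unfolding has rank ≥ 3 and hence rank(T) ≥ 3 (CP rank is at least every unfolding rank, though it can be larger).
Upper bound: T is a sum of 3 rank-1 terms, T = [1, -1] (x) [1, 2] (x) [4, -4, -4] + [2, -1] (x) [1, 1] (x) [2, 2, -1] + [2, 1] (x) [1, 1] (x) [2, -4, 2] (one valid choice — decompositions are not unique — normalised so each a, b is primitive with positive first nonzero entry; check it by expanding all entries), so rank(T) ≤ 3.
These bounds meet, so rank(T) = 3.

rank(T) = 3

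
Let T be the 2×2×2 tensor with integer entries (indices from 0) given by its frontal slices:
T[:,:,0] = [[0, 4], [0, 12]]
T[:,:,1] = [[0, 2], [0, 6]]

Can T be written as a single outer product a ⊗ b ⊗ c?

If T = a ⊗ b ⊗ c then every fibre of T is a multiple of the corresponding factor, so read the factors off the fibres through the nonzero entry T[0,1,0] = 4.
The mode-1 fibre T[:,1,0] = [4, 12] gives a = [1, 3] (primitive direction); the mode-2 fibre T[0,:,0] = [0, 4] gives b = [0, 1]; then c[k] = T[0,1,k] / (a[0]·b[1]) = [4, 2] / 1 = [4, 2].
Expanding [1, 3] ⊗ [0, 1] ⊗ [4, 2] reproduces all 8 entries of T, so T = [1, 3] ⊗ [0, 1] ⊗ [4, 2] and rank(T) ≤ 1.
Equivalently every frontal slice T[:,:,k] is c[k] times the rank-1 matrix [1, 3] ⊗ [0, 1]. So T has rank 1 (it is nonzero).

Yes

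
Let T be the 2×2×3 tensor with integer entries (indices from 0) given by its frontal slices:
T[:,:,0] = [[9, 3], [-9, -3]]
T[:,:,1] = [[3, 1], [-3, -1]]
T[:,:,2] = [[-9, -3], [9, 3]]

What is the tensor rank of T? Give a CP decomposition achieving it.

Lower bound: T ≠ 0 (e.g. T[0,0,0] = 9), so rank(T) ≥ 1.
Upper bound: the mode-1 fibre T[:,0,0] = [9, -9] gives a = [1, -1] (primitive direction); the mode-2 fibre T[0,:,0] = [9, 3] gives b = [3, 1]; then c[k] = T[0,0,k] / (a[0]·b[0]) = [9, 3, -9] / 3 = [3, 1, -3].
Expanding [1, -1] ∘ [3, 1] ∘ [3, 1, -3] reproduces all 12 entries of T, so T = [1, -1] ∘ [3, 1] ∘ [3, 1, -3] and rank(T) ≤ 1.
These bounds meet, so rank(T) = 1.

rank(T) = 1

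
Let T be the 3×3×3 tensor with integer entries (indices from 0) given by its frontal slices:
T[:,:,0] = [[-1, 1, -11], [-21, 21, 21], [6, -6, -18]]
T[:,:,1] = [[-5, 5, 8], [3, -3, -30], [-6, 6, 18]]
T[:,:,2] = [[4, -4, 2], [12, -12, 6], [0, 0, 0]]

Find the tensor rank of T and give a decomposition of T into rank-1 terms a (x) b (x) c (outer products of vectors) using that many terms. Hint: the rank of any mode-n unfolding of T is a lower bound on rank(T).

rank(T) = 2

Lower bound: in the mode-3 unfolding of T (rows indexed by k, columns by (i,j)) the 2×2 minor on rows k ∈ {0, 1}, columns (i,j) ∈ {(0,0), (0,2)} is det [[-1, -11], [-5, 8]] = -63 ≠ 0, so that unfolding has rank ≥ 2 and hence rank(T) ≥ 2 (CP rank is at least every unfolding rank, though it can be larger).
Upper bound: with S_k = T[:,:,k], the two rank-1 terms a₁b₁ᵀ, a₂b₂ᵀ are the rank-1 members of the pencil x·S₀ + y·S₁.
The 2×2 minor of x·S₀ + y·S₁ on rows {0,1}, columns {0,2} is −252·x² + 126·xy + 126·y² = (-126)·(x − y)(2·x + y), vanishing at (x:y) = (1:1) and (1:-2).
M₁ = S₀ + S₁ = [[-6, 6, -3], [-18, 18, -9], [0, 0, 0]] = (-3)·(1, 3, 0)(2, -2, 1)ᵀ and M₂ = S₀ − 2·S₁ = [[9, -9, -27], [-27, 27, 81], [18, -18, -54]] = 9·(1, -3, 2)(1, -1, -3)ᵀ, so take a₁ = (1, 3, 0), b₁ = (2, -2, 1), a₂ = (1, -3, 2), b₂ = (1, -1, -3).
Each slice is an integer combination of E₁ = a₁b₁ᵀ and E₂ = a₂b₂ᵀ: S₀ = −2·E₁ + 3·E₂, S₁ = −E₁ − 3·E₂, S₂ = 2·E₁; reading off coefficients, c₁ = (-2, -1, 2) and c₂ = (3, -3, 0).
Hence T = (1, 3, 0) (x) (2, -2, 1) (x) (-2, -1, 2) + (1, -3, 2) (x) (1, -1, -3) (x) (3, -3, 0), so rank(T) ≤ 2.
These bounds meet, so rank(T) = 2.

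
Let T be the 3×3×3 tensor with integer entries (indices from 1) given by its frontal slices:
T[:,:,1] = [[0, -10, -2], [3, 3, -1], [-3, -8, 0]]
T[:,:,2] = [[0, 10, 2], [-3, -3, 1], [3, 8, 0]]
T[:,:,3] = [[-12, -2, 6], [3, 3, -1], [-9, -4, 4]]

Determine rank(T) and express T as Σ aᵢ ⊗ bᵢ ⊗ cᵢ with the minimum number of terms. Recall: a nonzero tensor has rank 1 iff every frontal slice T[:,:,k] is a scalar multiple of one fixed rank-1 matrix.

Lower bound: the mode-1 unfolding of T (rows indexed by i, columns by (j,k) = (1,1), (1,2), (1,3), (2,1), (2,2), (2,3), (3,1), (3,2), (3,3)) is [[0, 0, -12, -10, 10, -2, -2, 2, 6], [3, -3, 3, 3, -3, 3, -1, 1, -1], [-3, 3, -9, -8, 8, -4, 0, 0, 4]].
There the 2×2 minor on rows i ∈ {1, 2}, columns (j,k) ∈ {(1,1), (1,3)} is det [[0, -12], [3, 3]] = 36 ≠ 0, so this unfolding has rank ≥ 2; CP rank is at least every unfolding rank, so rank(T) ≥ 2. (Unfolding ranks only ever bound the CP rank from below — rank(T) can be strictly larger than all of them — so the matching upper bound has to come from an explicit 2-term decomposition.)
Upper bound — finding two terms. Write S_k = T[:,:,k] for the frontal slices: S₁ = [[0, -10, -2], [3, 3, -1], [-3, -8, 0]], S₂ = [[0, 10, 2], [-3, -3, 1], [3, 8, 0]], S₃ = [[-12, -2, 6], [3, 3, -1], [-9, -4, 4]].
If T = a₁ ⊗ b₁ ⊗ c₁ + a₂ ⊗ b₂ ⊗ c₂ then each S_k = c₁[k]·a₁b₁ᵀ + c₂[k]·a₂b₂ᵀ. S₁ and S₃ are linearly independent, so a₁b₁ᵀ and a₂b₂ᵀ must span the same plane of matrices: they are the rank-1 matrices of the form x·S₁ + y·S₃.
The 2×2 minor of x·S₁ + y·S₃ on rows {1,2}, columns {1,2} is 30·x² − 30·y² = 30·(x − y)(x + y), vanishing at (x:y) = (1:1) and (1:-1).
M₁ = S₁ + S₃ = [[-12, -12, 4], [6, 6, -2], [-12, -12, 4]] = (-2)·[2, -1, 2][3, 3, -1]ᵀ and M₂ = S₁ − S₃ = [[12, -8, -8], [0, 0, 0], [6, -4, -4]] = 2·[2, 0, 1][3, -2, -2]ᵀ, so take a₁ = [2, -1, 2], b₁ = [3, 3, -1], a₂ = [2, 0, 1], b₂ = [3, -2, -2].
Each slice is an integer combination of E₁ = a₁b₁ᵀ and E₂ = a₂b₂ᵀ: S₁ = −E₁ + E₂, S₂ = E₁ − E₂, S₃ = −E₁ − E₂; reading off coefficients, c₁ = [-1, 1, -1] and c₂ = [1, -1, -1].
Hence T = [2, -1, 2] ⊗ [3, 3, -1] ⊗ [-1, 1, -1] + [2, 0, 1] ⊗ [3, -2, -2] ⊗ [1, -1, -1], so rank(T) ≤ 2.
These bounds meet, so rank(T) = 2.

rank(T) = 2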